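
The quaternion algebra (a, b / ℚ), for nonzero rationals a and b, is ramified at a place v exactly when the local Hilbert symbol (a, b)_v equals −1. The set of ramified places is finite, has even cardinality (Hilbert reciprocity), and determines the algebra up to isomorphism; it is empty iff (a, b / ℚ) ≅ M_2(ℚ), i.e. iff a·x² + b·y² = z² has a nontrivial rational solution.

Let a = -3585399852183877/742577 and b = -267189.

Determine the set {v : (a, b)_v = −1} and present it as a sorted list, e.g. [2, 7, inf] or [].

[2, 13, 31, inf]

(a, b) ≡ (-221, -1581) mod (ℚ^×)²; places V = {2, 3, 7, 11, 13, 17, 19, 29, 31, ∞}.
(a,b)_17: α=-1, u≡4; β=1, v≡8 (mod 17); (4|17)=+1, (8|17)=+1; sign (−1)^0·+1^1·+1^-1 = +1.
(a,b)_29: α=4, u≡2; β=0, v≡17 (mod 29); (2|29)=-1, (17|29)=-1; sign (−1)^0·-1^0·-1^4 = +1.
(a,b)_13: α=3, u≡10; β=2, v≡5 (mod 13); (10|13)=+1, (5|13)=-1; sign (−1)^0·+1^2·-1^3 = -1.
(a,b)_∞: sgn(-221)=−, sgn(-1581)=−, so -1.
(a,b)_2: α=0, β=0; u≡3, v≡3 (mod 8); ε(u)ε(v)=1·1, αω(v)=0·1, βω(u)=0·1; sum ≡ 1  ⇒  -1.
(a,b)_19: α=-2, u≡16; β=0, v≡8 (mod 19); (16|19)=+1, (8|19)=-1; sign (−1)^0·+1^0·-1^-2 = +1.
(a,b)_7: α=4, u≡3; β=0, v≡1 (mod 7); (3|7)=-1, (1|7)=+1; sign (−1)^0·-1^0·+1^4 = +1.
(a,b)_31: α=2, u≡30; β=1, v≡30 (mod 31); (30|31)=-1, (30|31)=-1; sign (−1)^0·-1^1·-1^2 = -1.
(a,b)_11: α=-2, u≡2; β=0, v≡1 (mod 11); (2|11)=-1, (1|11)=+1; sign (−1)^0·-1^0·+1^-2 = +1.
(a,b)_3: α=0, u≡1; β=1, v≡1 (mod 3); (1|3)=+1, (1|3)=+1; sign (−1)^0·+1^1·+1^0 = +1.
|Ram(-221, -1581)| = 4, even; anisotropic at {2, 13, 31, ∞}.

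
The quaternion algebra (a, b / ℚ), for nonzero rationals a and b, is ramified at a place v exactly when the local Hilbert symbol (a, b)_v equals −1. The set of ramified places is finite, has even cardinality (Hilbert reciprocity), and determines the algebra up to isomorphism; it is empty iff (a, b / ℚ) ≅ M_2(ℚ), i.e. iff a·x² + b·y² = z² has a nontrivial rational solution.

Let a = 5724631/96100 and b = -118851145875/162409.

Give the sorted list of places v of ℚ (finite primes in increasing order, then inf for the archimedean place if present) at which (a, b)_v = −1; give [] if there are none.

(a, b) ≡ (391, -4365515) mod (ℚ^×)²; places V = {2, 3, 5, 7, 11, 13, 17, 23, 29, 31, ∞}.
(a,b)_7: α=0, u≡6; β=1, v≡6 (mod 7); (6|7)=-1, (6|7)=-1; sign (−1)^0·-1^1·-1^0 = -1.
(a,b)_31: α=-2, u≡20; β=-2, v≡30 (mod 31); (20|31)=+1, (30|31)=-1; sign (−1)^0·+1^-2·-1^-2 = +1.
(a,b)_3: α=0, u≡1; β=2, v≡1 (mod 3); (1|3)=+1, (1|3)=+1; sign (−1)^0·+1^2·+1^0 = +1.
(a,b)_5: α=-2, u≡4; β=3, v≡2 (mod 5); (4|5)=+1, (2|5)=-1; sign (−1)^0·+1^3·-1^-2 = +1.
(a,b)_23: α=1, u≡10; β=1, v≡22 (mod 23); (10|23)=-1, (22|23)=-1; sign (−1)^1·-1^1·-1^1 = -1.
(a,b)_17: α=1, u≡10; β=1, v≡7 (mod 17); (10|17)=-1, (7|17)=-1; sign (−1)^0·-1^1·-1^1 = +1.
(a,b)_11: α=4, u≡7; β=3, v≡4 (mod 11); (7|11)=-1, (4|11)=+1; sign (−1)^0·-1^3·+1^4 = -1.
(a,b)_2: α=-2, β=0; u≡7, v≡5 (mod 8); ε(u)ε(v)=1·0, αω(v)=-2·1, βω(u)=0·0; sum ≡ 0  ⇒  +1.
(a,b)_∞: sgn(391)=+, sgn(-4365515)=−, so +1.
(a,b)_13: α=0, u≡4; β=-2, v≡7 (mod 13); (4|13)=+1, (7|13)=-1; sign (−1)^0·+1^-2·-1^0 = +1.
(a,b)_29: α=0, u≡19; β=1, v≡7 (mod 29); (19|29)=-1, (7|29)=+1; sign (−1)^0·-1^1·+1^0 = -1.
|Ram(391, -4365515)| = 4, even; anisotropic at {7, 11, 23, 29}.

[7, 11, 23, 29]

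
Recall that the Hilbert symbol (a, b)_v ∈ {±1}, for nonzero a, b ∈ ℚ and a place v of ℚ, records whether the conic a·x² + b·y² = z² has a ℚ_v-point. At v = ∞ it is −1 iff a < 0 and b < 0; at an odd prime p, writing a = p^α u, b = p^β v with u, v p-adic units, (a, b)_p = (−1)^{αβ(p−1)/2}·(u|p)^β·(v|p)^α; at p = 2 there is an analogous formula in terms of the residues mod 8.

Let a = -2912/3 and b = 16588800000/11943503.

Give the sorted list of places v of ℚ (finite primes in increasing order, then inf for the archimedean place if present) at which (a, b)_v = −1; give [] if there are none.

[]

Mod squares: a ≡ -546, b ≡ 715. Check v ∈ {∞, 2, 3, 5, 7, 11, 13, 17}.
v=17: a=17^0·(≡4), b=17^-4·(≡9) mod 17; (4|17)=+1, (9|17)=+1; (−1)^{0·-4·8}·(+1)^-4·(+1)^0 = +1.
v=2: v_2(a)=5, v_2(b)=16; units ≡ 7, 3 (mod 8); ε·ε+αω+βω = 1·1+5·1+16·0 ≡ 0  ⇒  (a,b)_2 = +1.
v=∞: -546 < 0 and 715 > 0  ⇒  (a,b)_∞ = +1.
v=13: a=13^1·(≡12), b=13^-1·(≡4) mod 13; (12|13)=+1, (4|13)=+1; (−1)^{1·-1·6}·(+1)^-1·(+1)^1 = +1.
v=11: a=11^0·(≡1), b=11^-1·(≡2) mod 11; (1|11)=+1, (2|11)=-1; (−1)^{0·-1·5}·(+1)^-1·(-1)^0 = +1.
v=3: a=3^-1·(≡1), b=3^4·(≡1) mod 3; (1|3)=+1, (1|3)=+1; (−1)^{-1·4·1}·(+1)^4·(+1)^-1 = +1.
v=7: a=7^1·(≡6), b=7^0·(≡2) mod 7; (6|7)=-1, (2|7)=+1; (−1)^{1·0·3}·(-1)^0·(+1)^1 = +1.
v=5: a=5^0·(≡1), b=5^5·(≡2) mod 5; (1|5)=+1, (2|5)=-1; (−1)^{0·5·2}·(+1)^5·(-1)^0 = +1.
Ram(a, b) = ∅: the form -546·x² + 715·y² − z² is isotropic over every ℚ_v, so by Hasse–Minkowski it is isotropic over ℚ.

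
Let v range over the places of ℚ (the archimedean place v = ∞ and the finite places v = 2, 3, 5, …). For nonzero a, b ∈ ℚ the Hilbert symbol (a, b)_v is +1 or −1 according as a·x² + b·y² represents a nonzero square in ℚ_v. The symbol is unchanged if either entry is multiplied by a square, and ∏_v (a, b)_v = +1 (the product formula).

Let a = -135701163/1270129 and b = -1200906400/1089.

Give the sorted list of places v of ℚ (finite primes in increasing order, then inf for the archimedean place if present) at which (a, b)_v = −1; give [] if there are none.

[2, 13, 19, 43, 47, inf]

Mod squares: a ≡ -20683, b ≡ -1786. Check v ∈ {∞, 2, 3, 5, 7, 11, 13, 19, 23, 37, 41, 43, 47}.
v=11: a=11^0·(≡6), b=11^-2·(≡6) mod 11; (6|11)=-1, (6|11)=-1; (−1)^{0·-2·5}·(-1)^-2·(-1)^0 = +1.
v=3: a=3^8·(≡2), b=3^-2·(≡2) mod 3; (2|3)=-1, (2|3)=-1; (−1)^{8·-2·1}·(-1)^-2·(-1)^8 = +1.
v=2: v_2(a)=0, v_2(b)=5; units ≡ 5, 3 (mod 8); ε·ε+αω+βω = 0·1+0·1+5·1 ≡ 1  ⇒  (a,b)_2 = -1.
v=7: a=7^-4·(≡1), b=7^0·(≡5) mod 7; (1|7)=+1, (5|7)=-1; (−1)^{-4·0·3}·(+1)^0·(-1)^-4 = +1.
v=41: a=41^0·(≡6), b=41^2·(≡10) mod 41; (6|41)=-1, (10|41)=+1; (−1)^{0·2·20}·(-1)^2·(+1)^0 = +1.
v=19: a=19^0·(≡14), b=19^1·(≡11) mod 19; (14|19)=-1, (11|19)=+1; (−1)^{0·1·9}·(-1)^1·(+1)^0 = -1.
v=47: a=47^0·(≡10), b=47^1·(≡32) mod 47; (10|47)=-1, (32|47)=+1; (−1)^{0·1·23}·(-1)^1·(+1)^0 = -1.
v=5: a=5^0·(≡3), b=5^2·(≡1) mod 5; (3|5)=-1, (1|5)=+1; (−1)^{0·2·2}·(-1)^2·(+1)^0 = +1.
v=43: a=43^1·(≡40), b=43^0·(≡19) mod 43; (40|43)=+1, (19|43)=-1; (−1)^{1·0·21}·(+1)^0·(-1)^1 = -1.
v=37: a=37^1·(≡28), b=37^0·(≡33) mod 37; (28|37)=+1, (33|37)=+1; (−1)^{1·0·18}·(+1)^0·(+1)^1 = +1.
v=∞: -20683 < 0 and -1786 < 0  ⇒  (a,b)_∞ = -1.
v=23: a=23^-2·(≡19), b=23^0·(≡18) mod 23; (19|23)=-1, (18|23)=+1; (−1)^{-2·0·11}·(-1)^0·(+1)^-2 = +1.
v=13: a=13^1·(≡11), b=13^0·(≡6) mod 13; (11|13)=-1, (6|13)=-1; (−1)^{1·0·6}·(-1)^0·(-1)^1 = -1.
|Ram(-20683, -1786)| = 6, even; anisotropic at {2, 13, 19, 43, 47, ∞}.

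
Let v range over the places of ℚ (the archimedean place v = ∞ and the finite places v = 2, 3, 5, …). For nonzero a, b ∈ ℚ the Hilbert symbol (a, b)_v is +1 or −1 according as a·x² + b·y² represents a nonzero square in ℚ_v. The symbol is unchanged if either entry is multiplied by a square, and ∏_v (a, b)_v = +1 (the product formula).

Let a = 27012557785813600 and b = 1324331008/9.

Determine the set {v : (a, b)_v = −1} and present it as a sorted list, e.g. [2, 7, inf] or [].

(a, b) ≡ (646, 323323) mod (ℚ^×)²; places V = {2, 3, 5, 7, 11, 13, 17, 19, ∞}.
(a,b)_∞: sgn(646)=+, sgn(323323)=+, so +1.
(a,b)_5: α=2, u≡4; β=0, v≡2 (mod 5); (4|5)=+1, (2|5)=-1; sign (−1)^0·+1^0·-1^2 = +1.
(a,b)_7: α=2, u≡4; β=1, v≡5 (mod 7); (4|7)=+1, (5|7)=-1; sign (−1)^0·+1^1·-1^2 = +1.
(a,b)_17: α=3, u≡15; β=1, v≡8 (mod 17); (15|17)=+1, (8|17)=+1; sign (−1)^0·+1^1·+1^3 = +1.
(a,b)_11: α=2, u≡10; β=1, v≡9 (mod 11); (10|11)=-1, (9|11)=+1; sign (−1)^0·-1^1·+1^2 = -1.
(a,b)_19: α=3, u≡13; β=1, v≡2 (mod 19); (13|19)=-1, (2|19)=-1; sign (−1)^1·-1^1·-1^3 = -1.
(a,b)_2: α=5, β=12; u≡3, v≡3 (mod 8); ε(u)ε(v)=1·1, αω(v)=5·1, βω(u)=12·1; sum ≡ 0  ⇒  +1.
(a,b)_3: α=0, u≡1; β=-2, v≡1 (mod 3); (1|3)=+1, (1|3)=+1; sign (−1)^0·+1^-2·+1^0 = +1.
(a,b)_13: α=2, u≡9; β=1, v≡6 (mod 13); (9|13)=+1, (6|13)=-1; sign (−1)^0·+1^1·-1^2 = +1.
|Ram(646, 323323)| = 2, even; anisotropic at {11, 19}.

[11, 19]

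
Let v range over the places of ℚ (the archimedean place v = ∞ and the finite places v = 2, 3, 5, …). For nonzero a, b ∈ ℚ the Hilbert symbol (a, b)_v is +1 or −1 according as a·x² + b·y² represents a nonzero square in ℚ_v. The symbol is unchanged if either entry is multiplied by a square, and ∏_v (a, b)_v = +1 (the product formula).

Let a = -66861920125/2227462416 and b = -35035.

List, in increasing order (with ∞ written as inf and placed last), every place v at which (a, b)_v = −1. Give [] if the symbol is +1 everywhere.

[5, 7, 13, inf]

(a, b) ≡ (-5005, -715) mod (ℚ^×)²; places V = {2, 3, 5, 7, 11, 13, 17, 19, 23, 43, ∞}.
(a,b)_19: α=-2, u≡17; β=0, v≡1 (mod 19); (17|19)=+1, (1|19)=+1; sign (−1)^0·+1^0·+1^-2 = +1.
(a,b)_17: α=2, u≡14; β=0, v≡2 (mod 17); (14|17)=-1, (2|17)=+1; sign (−1)^0·-1^0·+1^2 = +1.
(a,b)_23: α=-2, u≡18; β=0, v≡17 (mod 23); (18|23)=+1, (17|23)=-1; sign (−1)^0·+1^0·-1^-2 = +1.
(a,b)_43: α=2, u≡3; β=0, v≡10 (mod 43); (3|43)=-1, (10|43)=+1; sign (−1)^0·-1^0·+1^2 = +1.
(a,b)_7: α=1, u≡5; β=2, v≡6 (mod 7); (5|7)=-1, (6|7)=-1; sign (−1)^0·-1^2·-1^1 = -1.
(a,b)_13: α=1, u≡2; β=1, v≡9 (mod 13); (2|13)=-1, (9|13)=+1; sign (−1)^0·-1^1·+1^1 = -1.
(a,b)_∞: sgn(-5005)=−, sgn(-715)=−, so -1.
(a,b)_3: α=-6, u≡2; β=0, v≡2 (mod 3); (2|3)=-1, (2|3)=-1; sign (−1)^0·-1^0·-1^-6 = +1.
(a,b)_2: α=-4, β=0; u≡3, v≡5 (mod 8); ε(u)ε(v)=1·0, αω(v)=-4·1, βω(u)=0·1; sum ≡ 0  ⇒  +1.
(a,b)_11: α=1, u≡10; β=1, v≡5 (mod 11); (10|11)=-1, (5|11)=+1; sign (−1)^1·-1^1·+1^1 = +1.
(a,b)_5: α=3, u≡4; β=1, v≡3 (mod 5); (4|5)=+1, (3|5)=-1; sign (−1)^0·+1^1·-1^3 = -1.
|Ram(-5005, -715)| = 4, even; anisotropic at {5, 7, 13, ∞}.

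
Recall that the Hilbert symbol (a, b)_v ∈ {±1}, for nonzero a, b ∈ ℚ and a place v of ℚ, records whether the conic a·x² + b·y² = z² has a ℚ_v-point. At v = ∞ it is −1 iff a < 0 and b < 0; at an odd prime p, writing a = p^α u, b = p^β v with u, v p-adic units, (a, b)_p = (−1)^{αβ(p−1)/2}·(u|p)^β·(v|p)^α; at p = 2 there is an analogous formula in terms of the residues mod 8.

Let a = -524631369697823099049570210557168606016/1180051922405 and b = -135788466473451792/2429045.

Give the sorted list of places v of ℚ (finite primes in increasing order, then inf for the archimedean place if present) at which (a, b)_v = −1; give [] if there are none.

(a, b) ≡ (-30305, -285285) mod (ℚ^×)²; places V = {2, 3, 5, 7, 11, 13, 17, 19, 29, 31, 41, ∞}.
(a,b)_41: α=-4, u≡11; β=-2, v≡35 (mod 41); (11|41)=-1, (35|41)=-1; sign (−1)^0·-1^-2·-1^-4 = +1.
(a,b)_∞: sgn(-30305)=−, sgn(-285285)=−, so -1.
(a,b)_5: α=-1, u≡4; β=-1, v≡2 (mod 5); (4|5)=+1, (2|5)=-1; sign (−1)^0·+1^-1·-1^-1 = -1.
(a,b)_7: α=2, u≡6; β=1, v≡5 (mod 7); (6|7)=-1, (5|7)=-1; sign (−1)^0·-1^1·-1^2 = -1.
(a,b)_2: α=6, β=4; u≡7, v≡3 (mod 8); ε(u)ε(v)=1·1, αω(v)=6·1, βω(u)=4·0; sum ≡ 1  ⇒  -1.
(a,b)_11: α=7, u≡2; β=3, v≡5 (mod 11); (2|11)=-1, (5|11)=+1; sign (−1)^1·-1^3·+1^7 = +1.
(a,b)_31: α=4, u≡3; β=2, v≡2 (mod 31); (3|31)=-1, (2|31)=+1; sign (−1)^0·-1^2·+1^4 = +1.
(a,b)_19: α=3, u≡7; β=1, v≡8 (mod 19); (7|19)=+1, (8|19)=-1; sign (−1)^1·+1^1·-1^3 = +1.
(a,b)_17: α=-4, u≡5; β=-2, v≡2 (mod 17); (5|17)=-1, (2|17)=+1; sign (−1)^0·-1^-2·+1^-4 = +1.
(a,b)_13: α=8, u≡6; β=3, v≡10 (mod 13); (6|13)=-1, (10|13)=+1; sign (−1)^0·-1^3·+1^8 = -1.
(a,b)_29: α=5, u≡1; β=2, v≡10 (mod 29); (1|29)=+1, (10|29)=-1; sign (−1)^0·+1^2·-1^5 = -1.
(a,b)_3: α=4, u≡1; β=3, v≡2 (mod 3); (1|3)=+1, (2|3)=-1; sign (−1)^0·+1^3·-1^4 = +1.
|Ram(-30305, -285285)| = 6, even; anisotropic at {2, 5, 7, 13, 29, ∞}.

[2, 5, 7, 13, 29, inf]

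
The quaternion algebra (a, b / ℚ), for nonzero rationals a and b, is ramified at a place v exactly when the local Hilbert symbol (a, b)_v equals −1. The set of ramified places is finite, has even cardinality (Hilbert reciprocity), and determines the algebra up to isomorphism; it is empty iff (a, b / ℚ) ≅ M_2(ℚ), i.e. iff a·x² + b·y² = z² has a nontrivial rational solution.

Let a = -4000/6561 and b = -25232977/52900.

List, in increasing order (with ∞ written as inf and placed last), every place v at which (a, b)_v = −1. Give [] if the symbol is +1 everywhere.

(a, b) ≡ (-10, -217) mod (ℚ^×)²; places V = {2, 3, 5, 7, 11, 23, 31, ∞}.
(a,b)_∞: sgn(-10)=−, sgn(-217)=−, so -1.
(a,b)_7: α=0, u≡2; β=1, v≡2 (mod 7); (2|7)=+1, (2|7)=+1; sign (−1)^0·+1^1·+1^0 = +1.
(a,b)_31: α=0, u≡17; β=3, v≡17 (mod 31); (17|31)=-1, (17|31)=-1; sign (−1)^0·-1^3·-1^0 = -1.
(a,b)_5: α=3, u≡3; β=-2, v≡3 (mod 5); (3|5)=-1, (3|5)=-1; sign (−1)^0·-1^-2·-1^3 = -1.
(a,b)_23: α=0, u≡8; β=-2, v≡3 (mod 23); (8|23)=+1, (3|23)=+1; sign (−1)^0·+1^-2·+1^0 = +1.
(a,b)_3: α=-8, u≡2; β=0, v≡2 (mod 3); (2|3)=-1, (2|3)=-1; sign (−1)^0·-1^0·-1^-8 = +1.
(a,b)_2: α=5, β=-2; u≡3, v≡7 (mod 8); ε(u)ε(v)=1·1, αω(v)=5·0, βω(u)=-2·1; sum ≡ 1  ⇒  -1.
(a,b)_11: α=0, u≡3; β=2, v≡1 (mod 11); (3|11)=+1, (1|11)=+1; sign (−1)^0·+1^2·+1^0 = +1.
|Ram(-10, -217)| = 4, even; anisotropic at {2, 5, 31, ∞}.

[2, 5, 31, inf]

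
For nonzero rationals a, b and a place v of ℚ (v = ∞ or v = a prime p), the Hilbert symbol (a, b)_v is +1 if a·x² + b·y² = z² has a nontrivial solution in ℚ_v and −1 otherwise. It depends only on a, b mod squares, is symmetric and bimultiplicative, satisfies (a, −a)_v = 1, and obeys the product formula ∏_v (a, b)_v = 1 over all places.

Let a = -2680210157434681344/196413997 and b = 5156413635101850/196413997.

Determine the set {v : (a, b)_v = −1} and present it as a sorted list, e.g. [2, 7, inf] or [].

(a, b) ≡ (-472758, 42978) mod (ℚ^×)²; places V = {2, 3, 5, 11, 13, 19, 23, 29, ∞}.
(a,b)_13: α=-5, u≡11; β=-5, v≡12 (mod 13); (11|13)=-1, (12|13)=+1; sign (−1)^0·-1^-5·+1^-5 = -1.
(a,b)_23: α=-2, u≡19; β=-2, v≡19 (mod 23); (19|23)=-1, (19|23)=-1; sign (−1)^0·-1^-2·-1^-2 = +1.
(a,b)_5: α=0, u≡3; β=2, v≡2 (mod 5); (3|5)=-1, (2|5)=-1; sign (−1)^0·-1^2·-1^0 = +1.
(a,b)_19: α=1, u≡12; β=1, v≡7 (mod 19); (12|19)=-1, (7|19)=+1; sign (−1)^1·-1^1·+1^1 = +1.
(a,b)_3: α=1, u≡1; β=7, v≡1 (mod 3); (1|3)=+1, (1|3)=+1; sign (−1)^1·+1^7·+1^1 = -1.
(a,b)_29: α=7, u≡7; β=5, v≡19 (mod 29); (7|29)=+1, (19|29)=-1; sign (−1)^0·+1^5·-1^7 = -1.
(a,b)_2: α=11, β=1; u≡5, v≡1 (mod 8); ε(u)ε(v)=0·0, αω(v)=11·0, βω(u)=1·1; sum ≡ 1  ⇒  -1.
(a,b)_∞: sgn(-472758)=−, sgn(42978)=+, so +1.
(a,b)_11: α=3, u≡2; β=2, v≡3 (mod 11); (2|11)=-1, (3|11)=+1; sign (−1)^0·-1^2·+1^3 = +1.
|Ram(-472758, 42978)| = 4, even; anisotropic at {2, 3, 13, 29}.

[2, 3, 13, 29]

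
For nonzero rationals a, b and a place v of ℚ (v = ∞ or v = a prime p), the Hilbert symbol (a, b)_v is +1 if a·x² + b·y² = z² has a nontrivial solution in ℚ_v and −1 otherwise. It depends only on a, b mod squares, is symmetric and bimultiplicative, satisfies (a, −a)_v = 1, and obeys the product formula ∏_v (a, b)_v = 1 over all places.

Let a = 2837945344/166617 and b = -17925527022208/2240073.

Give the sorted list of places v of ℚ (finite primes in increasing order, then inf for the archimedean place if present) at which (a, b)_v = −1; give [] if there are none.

[2, 13, 17, 23]

(a, b) ≡ (527, -315146) mod (ℚ^×)²; places V = {2, 3, 11, 13, 17, 23, 31, ∞}.
(a,b)_11: α=-2, u≡7; β=-4, v≡3 (mod 11); (7|11)=-1, (3|11)=+1; sign (−1)^0·-1^-4·+1^-2 = +1.
(a,b)_13: α=2, u≡11; β=5, v≡4 (mod 13); (11|13)=-1, (4|13)=+1; sign (−1)^0·-1^5·+1^2 = -1.
(a,b)_∞: sgn(527)=+, sgn(-315146)=−, so +1.
(a,b)_3: α=-4, u≡2; β=-2, v≡1 (mod 3); (2|3)=-1, (1|3)=+1; sign (−1)^0·-1^-2·+1^-4 = +1.
(a,b)_2: α=10, β=7; u≡7, v≡3 (mod 8); ε(u)ε(v)=1·1, αω(v)=10·1, βω(u)=7·0; sum ≡ 1  ⇒  -1.
(a,b)_23: α=2, u≡11; β=3, v≡4 (mod 23); (11|23)=-1, (4|23)=+1; sign (−1)^0·-1^3·+1^2 = -1.
(a,b)_17: α=-1, u≡14; β=-1, v≡15 (mod 17); (14|17)=-1, (15|17)=+1; sign (−1)^0·-1^-1·+1^-1 = -1.
(a,b)_31: α=1, u≡12; β=1, v≡20 (mod 31); (12|31)=-1, (20|31)=+1; sign (−1)^1·-1^1·+1^1 = +1.
Ram(527, -315146) = {2, 13, 17, 23}; no ℚ_2-point on the conic.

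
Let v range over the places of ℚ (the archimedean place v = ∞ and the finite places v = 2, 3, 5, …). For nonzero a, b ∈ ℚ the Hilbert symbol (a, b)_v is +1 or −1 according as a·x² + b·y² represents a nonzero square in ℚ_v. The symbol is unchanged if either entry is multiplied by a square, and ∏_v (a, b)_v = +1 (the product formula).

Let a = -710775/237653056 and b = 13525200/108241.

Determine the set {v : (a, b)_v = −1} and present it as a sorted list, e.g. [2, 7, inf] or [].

Mod squares: a ≡ -39, b ≡ 13. Check v ∈ {∞, 2, 3, 5, 7, 13, 17, 41, 47}.
v=∞: -39 < 0 and 13 > 0  ⇒  (a,b)_∞ = +1.
v=2: v_2(a)=-6, v_2(b)=4; units ≡ 1, 5 (mod 8); ε·ε+αω+βω = 0·0+-6·1+4·0 ≡ 0  ⇒  (a,b)_2 = +1.
v=7: a=7^0·(≡3), b=7^-2·(≡6) mod 7; (3|7)=-1, (6|7)=-1; (−1)^{0·-2·3}·(-1)^-2·(-1)^0 = +1.
v=5: a=5^2·(≡4), b=5^2·(≡3) mod 5; (4|5)=+1, (3|5)=-1; (−1)^{2·2·2}·(+1)^2·(-1)^2 = +1.
v=47: a=47^-2·(≡6), b=47^-2·(≡5) mod 47; (6|47)=+1, (5|47)=-1; (−1)^{-2·-2·23}·(+1)^-2·(-1)^-2 = +1.
v=41: a=41^-2·(≡36), b=41^0·(≡38) mod 41; (36|41)=+1, (38|41)=-1; (−1)^{-2·0·20}·(+1)^0·(-1)^-2 = +1.
v=3: a=3^7·(≡2), b=3^2·(≡1) mod 3; (2|3)=-1, (1|3)=+1; (−1)^{7·2·1}·(-1)^2·(+1)^7 = +1.
v=17: a=17^0·(≡7), b=17^2·(≡8) mod 17; (7|17)=-1, (8|17)=+1; (−1)^{0·2·8}·(-1)^2·(+1)^0 = +1.
v=13: a=13^1·(≡4), b=13^1·(≡12) mod 13; (4|13)=+1, (12|13)=+1; (−1)^{1·1·6}·(+1)^1·(+1)^1 = +1.
Ram(a, b) = ∅: the form -39·x² + 13·y² − z² is isotropic over every ℚ_v, so by Hasse–Minkowski it is isotropic over ℚ.

[]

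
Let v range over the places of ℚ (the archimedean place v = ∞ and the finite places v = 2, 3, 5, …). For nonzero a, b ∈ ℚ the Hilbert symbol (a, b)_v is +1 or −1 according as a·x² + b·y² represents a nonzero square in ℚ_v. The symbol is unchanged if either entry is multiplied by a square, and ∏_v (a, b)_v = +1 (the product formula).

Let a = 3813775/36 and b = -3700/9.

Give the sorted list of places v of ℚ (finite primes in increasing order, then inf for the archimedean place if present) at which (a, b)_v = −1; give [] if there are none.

Mod squares: a ≡ 152551, b ≡ -37. Check v ∈ {∞, 2, 3, 5, 7, 19, 31, 37}.
v=31: a=31^1·(≡22), b=31^0·(≡16) mod 31; (22|31)=-1, (16|31)=+1; (−1)^{1·0·15}·(-1)^0·(+1)^1 = +1.
v=∞: 152551 > 0 and -37 < 0  ⇒  (a,b)_∞ = +1.
v=2: v_2(a)=-2, v_2(b)=2; units ≡ 7, 3 (mod 8); ε·ε+αω+βω = 1·1+-2·1+2·0 ≡ 1  ⇒  (a,b)_2 = -1.
v=5: a=5^2·(≡1), b=5^2·(≡3) mod 5; (1|5)=+1, (3|5)=-1; (−1)^{2·2·2}·(+1)^2·(-1)^2 = +1.
v=19: a=19^1·(≡5), b=19^0·(≡9) mod 19; (5|19)=+1, (9|19)=+1; (−1)^{1·0·9}·(+1)^0·(+1)^1 = +1.
v=7: a=7^1·(≡1), b=7^0·(≡5) mod 7; (1|7)=+1, (5|7)=-1; (−1)^{1·0·3}·(+1)^0·(-1)^1 = -1.
v=37: a=37^1·(≡7), b=37^1·(≡30) mod 37; (7|37)=+1, (30|37)=+1; (−1)^{1·1·18}·(+1)^1·(+1)^1 = +1.
v=3: a=3^-2·(≡1), b=3^-2·(≡2) mod 3; (1|3)=+1, (2|3)=-1; (−1)^{-2·-2·1}·(+1)^-2·(-1)^-2 = +1.
(152551, -37 / ℚ) ramifies at {2, 7}: a division algebra.

[2, 7]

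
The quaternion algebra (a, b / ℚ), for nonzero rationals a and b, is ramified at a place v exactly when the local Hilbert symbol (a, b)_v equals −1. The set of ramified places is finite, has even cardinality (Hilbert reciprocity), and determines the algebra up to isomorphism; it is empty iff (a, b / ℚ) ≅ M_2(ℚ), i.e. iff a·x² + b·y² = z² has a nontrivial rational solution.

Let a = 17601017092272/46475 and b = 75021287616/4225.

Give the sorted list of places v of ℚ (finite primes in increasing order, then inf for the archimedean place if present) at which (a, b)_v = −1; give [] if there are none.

Mod squares: a ≡ 12617, b ≡ 11. Check v ∈ {∞, 2, 3, 5, 11, 13, 31, 37}.
v=31: a=31^3·(≡9), b=31^2·(≡29) mod 31; (9|31)=+1, (29|31)=-1; (−1)^{3·2·15}·(+1)^2·(-1)^3 = -1.
v=2: v_2(a)=4, v_2(b)=6; units ≡ 1, 3 (mod 8); ε·ε+αω+βω = 0·1+4·1+6·0 ≡ 0  ⇒  (a,b)_2 = +1.
v=∞: 12617 > 0 and 11 > 0  ⇒  (a,b)_∞ = +1.
v=11: a=11^-1·(≡9), b=11^1·(≡5) mod 11; (9|11)=+1, (5|11)=+1; (−1)^{-1·1·5}·(+1)^1·(+1)^-1 = -1.
v=13: a=13^-2·(≡8), b=13^-2·(≡11) mod 13; (8|13)=-1, (11|13)=-1; (−1)^{-2·-2·6}·(-1)^-2·(-1)^-2 = +1.
v=3: a=3^6·(≡2), b=3^4·(≡2) mod 3; (2|3)=-1, (2|3)=-1; (−1)^{6·4·1}·(-1)^4·(-1)^6 = +1.
v=5: a=5^-2·(≡3), b=5^-2·(≡4) mod 5; (3|5)=-1, (4|5)=+1; (−1)^{-2·-2·2}·(-1)^-2·(+1)^-2 = +1.
v=37: a=37^3·(≡18), b=37^2·(≡36) mod 37; (18|37)=-1, (36|37)=+1; (−1)^{3·2·18}·(-1)^2·(+1)^3 = +1.
(12617, 11 / ℚ) ramifies at {11, 31}: a division algebra.

[11, 31]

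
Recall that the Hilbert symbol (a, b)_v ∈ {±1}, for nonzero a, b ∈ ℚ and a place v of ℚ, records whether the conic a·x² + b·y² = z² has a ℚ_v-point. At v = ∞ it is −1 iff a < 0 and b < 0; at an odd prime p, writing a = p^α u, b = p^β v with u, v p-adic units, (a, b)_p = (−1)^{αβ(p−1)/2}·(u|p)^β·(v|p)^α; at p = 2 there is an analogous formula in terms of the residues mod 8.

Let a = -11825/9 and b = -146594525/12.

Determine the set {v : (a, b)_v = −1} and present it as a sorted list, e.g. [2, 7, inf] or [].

Mod squares: a ≡ -473, b ≡ -2967. Check v ∈ {∞, 2, 3, 5, 7, 11, 23, 43}.
v=2: v_2(a)=0, v_2(b)=-2; units ≡ 7, 1 (mod 8); ε·ε+αω+βω = 1·0+0·0+-2·0 ≡ 0  ⇒  (a,b)_2 = +1.
v=∞: -473 < 0 and -2967 < 0  ⇒  (a,b)_∞ = -1.
v=23: a=23^0·(≡15), b=23^1·(≡9) mod 23; (15|23)=-1, (9|23)=+1; (−1)^{0·1·11}·(-1)^1·(+1)^0 = -1.
v=5: a=5^2·(≡3), b=5^2·(≡2) mod 5; (3|5)=-1, (2|5)=-1; (−1)^{2·2·2}·(-1)^2·(-1)^2 = +1.
v=3: a=3^-2·(≡1), b=3^-1·(≡1) mod 3; (1|3)=+1, (1|3)=+1; (−1)^{-2·-1·1}·(+1)^-1·(+1)^-2 = +1.
v=43: a=43^1·(≡22), b=43^1·(≡21) mod 43; (22|43)=-1, (21|43)=+1; (−1)^{1·1·21}·(-1)^1·(+1)^1 = +1.
v=11: a=11^1·(≡4), b=11^2·(≡4) mod 11; (4|11)=+1, (4|11)=+1; (−1)^{1·2·5}·(+1)^2·(+1)^1 = +1.
v=7: a=7^0·(≡6), b=7^2·(≡1) mod 7; (6|7)=-1, (1|7)=+1; (−1)^{0·2·3}·(-1)^2·(+1)^0 = +1.
(-473, -2967 / ℚ) ramifies at {23, ∞}: a division algebra.

[23, inf]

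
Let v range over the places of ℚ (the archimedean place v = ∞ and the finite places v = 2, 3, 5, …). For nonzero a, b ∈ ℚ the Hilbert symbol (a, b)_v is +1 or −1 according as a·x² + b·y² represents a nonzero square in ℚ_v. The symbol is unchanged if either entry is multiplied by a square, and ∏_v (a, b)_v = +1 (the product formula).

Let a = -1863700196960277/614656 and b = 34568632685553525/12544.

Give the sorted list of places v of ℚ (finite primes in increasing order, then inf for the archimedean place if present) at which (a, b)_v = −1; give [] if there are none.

(a, b) ≡ (-9945637, 13949) mod (ℚ^×)²; places V = {2, 3, 5, 7, 13, 23, 29, 31, 37, ∞}.
(a,b)_2: α=-8, β=-8; u≡3, v≡5 (mod 8); ε(u)ε(v)=1·0, αω(v)=-8·1, βω(u)=-8·1; sum ≡ 0  ⇒  +1.
(a,b)_5: α=0, u≡3; β=2, v≡4 (mod 5); (3|5)=-1, (4|5)=+1; sign (−1)^0·-1^2·+1^0 = +1.
(a,b)_37: α=1, u≡25; β=1, v≡1 (mod 37); (25|37)=+1, (1|37)=+1; sign (−1)^0·+1^1·+1^1 = +1.
(a,b)_29: α=1, u≡1; β=1, v≡21 (mod 29); (1|29)=+1, (21|29)=-1; sign (−1)^0·+1^1·-1^1 = -1.
(a,b)_∞: sgn(-9945637)=−, sgn(13949)=+, so +1.
(a,b)_7: α=-4, u≡6; β=-2, v≡5 (mod 7); (6|7)=-1, (5|7)=-1; sign (−1)^0·-1^-2·-1^-4 = +1.
(a,b)_23: α=1, u≡16; β=2, v≡11 (mod 23); (16|23)=+1, (11|23)=-1; sign (−1)^0·+1^2·-1^1 = -1.
(a,b)_31: α=1, u≡30; β=0, v≡27 (mod 31); (30|31)=-1, (27|31)=-1; sign (−1)^0·-1^0·-1^1 = -1.
(a,b)_13: α=5, u≡3; β=5, v≡8 (mod 13); (3|13)=+1, (8|13)=-1; sign (−1)^0·+1^5·-1^5 = -1.
(a,b)_3: α=8, u≡2; β=8, v≡2 (mod 3); (2|3)=-1, (2|3)=-1; sign (−1)^0·-1^8·-1^8 = +1.
|Ram(-9945637, 13949)| = 4, even; anisotropic at {13, 23, 29, 31}.

[13, 23, 29, 31]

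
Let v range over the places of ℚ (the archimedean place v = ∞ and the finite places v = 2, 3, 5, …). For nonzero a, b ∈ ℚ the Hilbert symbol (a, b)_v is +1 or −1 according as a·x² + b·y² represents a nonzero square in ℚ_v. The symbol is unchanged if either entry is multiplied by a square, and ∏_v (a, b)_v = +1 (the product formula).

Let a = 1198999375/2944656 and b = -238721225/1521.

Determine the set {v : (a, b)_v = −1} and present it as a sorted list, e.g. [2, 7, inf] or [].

(a, b) ≡ (799, -33041) mod (ℚ^×)²; places V = {2, 3, 5, 7, 11, 13, 17, 19, 37, 47, ∞}.
(a,b)_17: α=1, u≡13; β=2, v≡7 (mod 17); (13|17)=+1, (7|17)=-1; sign (−1)^0·+1^2·-1^1 = -1.
(a,b)_∞: sgn(799)=+, sgn(-33041)=−, so +1.
(a,b)_37: α=0, u≡32; β=1, v≡6 (mod 37); (32|37)=-1, (6|37)=-1; sign (−1)^0·-1^1·-1^0 = -1.
(a,b)_13: α=-2, u≡7; β=-2, v≡7 (mod 13); (7|13)=-1, (7|13)=-1; sign (−1)^0·-1^-2·-1^-2 = +1.
(a,b)_47: α=1, u≡1; β=1, v≡4 (mod 47); (1|47)=+1, (4|47)=+1; sign (−1)^1·+1^1·+1^1 = -1.
(a,b)_7: α=4, u≡2; β=0, v≡3 (mod 7); (2|7)=+1, (3|7)=-1; sign (−1)^0·+1^0·-1^4 = +1.
(a,b)_19: α=0, u≡7; β=1, v≡7 (mod 19); (7|19)=+1, (7|19)=+1; sign (−1)^0·+1^1·+1^0 = +1.
(a,b)_2: α=-4, β=0; u≡7, v≡7 (mod 8); ε(u)ε(v)=1·1, αω(v)=-4·0, βω(u)=0·0; sum ≡ 1  ⇒  -1.
(a,b)_5: α=4, u≡4; β=2, v≡1 (mod 5); (4|5)=+1, (1|5)=+1; sign (−1)^0·+1^2·+1^4 = +1.
(a,b)_11: α=-2, u≡6; β=0, v≡9 (mod 11); (6|11)=-1, (9|11)=+1; sign (−1)^0·-1^0·+1^-2 = +1.
(a,b)_3: α=-2, u≡1; β=-2, v≡1 (mod 3); (1|3)=+1, (1|3)=+1; sign (−1)^0·+1^-2·+1^-2 = +1.
Ram(799, -33041) = {2, 17, 37, 47}; no ℚ_2-point on the conic.

[2, 17, 37, 47]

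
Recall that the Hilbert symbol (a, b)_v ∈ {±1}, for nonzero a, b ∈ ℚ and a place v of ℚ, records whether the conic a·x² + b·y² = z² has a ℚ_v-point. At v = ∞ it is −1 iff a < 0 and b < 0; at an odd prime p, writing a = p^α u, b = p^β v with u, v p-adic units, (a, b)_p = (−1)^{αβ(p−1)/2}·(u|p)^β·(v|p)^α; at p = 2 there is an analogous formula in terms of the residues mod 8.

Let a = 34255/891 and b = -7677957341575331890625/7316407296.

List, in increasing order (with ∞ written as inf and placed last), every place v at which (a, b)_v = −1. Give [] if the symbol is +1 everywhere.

(a, b) ≡ (376805, -8215961) mod (ℚ^×)²; places V = {2, 3, 5, 7, 11, 13, 17, 19, 23, 29, 31, 37, ∞}.
(a,b)_13: α=1, u≡5; β=1, v≡6 (mod 13); (5|13)=-1, (6|13)=-1; sign (−1)^0·-1^1·-1^1 = +1.
(a,b)_23: α=0, u≡14; β=2, v≡7 (mod 23); (14|23)=-1, (7|23)=-1; sign (−1)^0·-1^2·-1^0 = +1.
(a,b)_2: α=0, β=-10; u≡5, v≡7 (mod 8); ε(u)ε(v)=0·1, αω(v)=0·0, βω(u)=-10·1; sum ≡ 0  ⇒  +1.
(a,b)_37: α=0, u≡10; β=1, v≡28 (mod 37); (10|37)=+1, (28|37)=+1; sign (−1)^0·+1^1·+1^0 = +1.
(a,b)_17: α=1, u≡11; β=0, v≡12 (mod 17); (11|17)=-1, (12|17)=-1; sign (−1)^0·-1^0·-1^1 = -1.
(a,b)_7: α=0, u≡2; β=6, v≡1 (mod 7); (2|7)=+1, (1|7)=+1; sign (−1)^0·+1^6·+1^0 = +1.
(a,b)_11: α=-1, u≡3; β=-2, v≡4 (mod 11); (3|11)=+1, (4|11)=+1; sign (−1)^0·+1^-2·+1^-1 = +1.
(a,b)_29: α=0, u≡21; β=1, v≡14 (mod 29); (21|29)=-1, (14|29)=-1; sign (−1)^0·-1^1·-1^0 = -1.
(a,b)_31: α=1, u≡13; β=3, v≡5 (mod 31); (13|31)=-1, (5|31)=+1; sign (−1)^1·-1^3·+1^1 = +1.
(a,b)_∞: sgn(376805)=+, sgn(-8215961)=−, so +1.
(a,b)_5: α=1, u≡1; β=6, v≡4 (mod 5); (1|5)=+1, (4|5)=+1; sign (−1)^0·+1^6·+1^1 = +1.
(a,b)_3: α=-4, u≡2; β=-10, v≡1 (mod 3); (2|3)=-1, (1|3)=+1; sign (−1)^0·-1^-10·+1^-4 = +1.
(a,b)_19: α=0, u≡1; β=1, v≡8 (mod 19); (1|19)=+1, (8|19)=-1; sign (−1)^0·+1^1·-1^0 = +1.
(376805, -8215961 / ℚ) ramifies at {17, 29}: a division algebra.

[17, 29]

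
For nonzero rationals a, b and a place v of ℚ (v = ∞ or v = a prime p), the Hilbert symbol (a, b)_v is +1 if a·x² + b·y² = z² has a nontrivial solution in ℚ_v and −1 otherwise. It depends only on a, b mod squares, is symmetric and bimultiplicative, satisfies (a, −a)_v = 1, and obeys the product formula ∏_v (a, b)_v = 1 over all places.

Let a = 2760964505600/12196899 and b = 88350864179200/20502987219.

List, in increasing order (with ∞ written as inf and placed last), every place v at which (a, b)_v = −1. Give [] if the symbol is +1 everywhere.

(a, b) ≡ (1309, 2618) mod (ℚ^×)²; places V = {2, 3, 5, 7, 11, 13, 17, 41, ∞}.
(a,b)_∞: sgn(1309)=+, sgn(2618)=+, so +1.
(a,b)_13: α=-2, u≡10; β=-2, v≡2 (mod 13); (10|13)=+1, (2|13)=-1; sign (−1)^0·+1^-2·-1^-2 = +1.
(a,b)_41: α=0, u≡28; β=-2, v≡35 (mod 41); (28|41)=-1, (35|41)=-1; sign (−1)^0·-1^-2·-1^0 = +1.
(a,b)_2: α=16, β=21; u≡5, v≡5 (mod 8); ε(u)ε(v)=0·0, αω(v)=16·1, βω(u)=21·1; sum ≡ 1  ⇒  -1.
(a,b)_3: α=-8, u≡1; β=-8, v≡2 (mod 3); (1|3)=+1, (2|3)=-1; sign (−1)^0·+1^-8·-1^-8 = +1.
(a,b)_17: α=3, u≡13; β=3, v≡13 (mod 17); (13|17)=+1, (13|17)=+1; sign (−1)^0·+1^3·+1^3 = +1.
(a,b)_5: α=2, u≡1; β=2, v≡2 (mod 5); (1|5)=+1, (2|5)=-1; sign (−1)^0·+1^2·-1^2 = +1.
(a,b)_11: α=-1, u≡9; β=-1, v≡10 (mod 11); (9|11)=+1, (10|11)=-1; sign (−1)^1·+1^-1·-1^-1 = +1.
(a,b)_7: α=3, u≡6; β=3, v≡3 (mod 7); (6|7)=-1, (3|7)=-1; sign (−1)^1·-1^3·-1^3 = -1.
Ram(1309, 2618) = {2, 7}; no ℚ_2-point on the conic.

[2, 7]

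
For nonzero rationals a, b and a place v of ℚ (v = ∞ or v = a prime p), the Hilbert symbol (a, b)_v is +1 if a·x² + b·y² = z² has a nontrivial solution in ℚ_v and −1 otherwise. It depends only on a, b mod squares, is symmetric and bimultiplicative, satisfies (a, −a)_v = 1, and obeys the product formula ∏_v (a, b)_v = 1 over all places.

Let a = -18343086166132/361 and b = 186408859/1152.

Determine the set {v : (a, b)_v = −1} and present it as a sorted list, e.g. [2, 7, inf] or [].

[13, 23]

Mod squares: a ≡ -13, b ≡ 2206022. Check v ∈ {∞, 2, 3, 7, 13, 17, 19, 23, 31}.
v=7: a=7^4·(≡2), b=7^1·(≡6) mod 7; (2|7)=+1, (6|7)=-1; (−1)^{4·1·3}·(+1)^1·(-1)^4 = +1.
v=23: a=23^2·(≡21), b=23^1·(≡8) mod 23; (21|23)=-1, (8|23)=+1; (−1)^{2·1·11}·(-1)^1·(+1)^2 = -1.
v=∞: -13 < 0 and 2206022 > 0  ⇒  (a,b)_∞ = +1.
v=3: a=3^0·(≡2), b=3^-2·(≡2) mod 3; (2|3)=-1, (2|3)=-1; (−1)^{0·-2·1}·(-1)^-2·(-1)^0 = +1.
v=13: a=13^1·(≡1), b=13^3·(≡6) mod 13; (1|13)=+1, (6|13)=-1; (−1)^{1·3·6}·(+1)^3·(-1)^1 = -1.
v=19: a=19^-2·(≡16), b=19^0·(≡12) mod 19; (16|19)=+1, (12|19)=-1; (−1)^{-2·0·9}·(+1)^0·(-1)^-2 = +1.
v=17: a=17^2·(≡16), b=17^1·(≡7) mod 17; (16|17)=+1, (7|17)=-1; (−1)^{2·1·8}·(+1)^1·(-1)^2 = +1.
v=31: a=31^2·(≡16), b=31^1·(≡30) mod 31; (16|31)=+1, (30|31)=-1; (−1)^{2·1·15}·(+1)^1·(-1)^2 = +1.
v=2: v_2(a)=2, v_2(b)=-7; units ≡ 3, 3 (mod 8); ε·ε+αω+βω = 1·1+2·1+-7·1 ≡ 0  ⇒  (a,b)_2 = +1.
Ram(-13, 2206022) = {13, 23}; no ℚ_13-point on the conic.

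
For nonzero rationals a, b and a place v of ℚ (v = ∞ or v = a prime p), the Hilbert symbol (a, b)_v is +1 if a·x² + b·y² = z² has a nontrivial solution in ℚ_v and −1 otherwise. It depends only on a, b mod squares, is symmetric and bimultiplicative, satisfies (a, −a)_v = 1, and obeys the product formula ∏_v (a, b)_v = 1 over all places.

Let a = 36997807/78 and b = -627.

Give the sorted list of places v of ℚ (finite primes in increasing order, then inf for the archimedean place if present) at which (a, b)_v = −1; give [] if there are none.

Mod squares: a ≡ 546, b ≡ -627. Check v ∈ {∞, 2, 3, 7, 11, 13, 19}.
v=13: a=13^-1·(≡9), b=13^0·(≡10) mod 13; (9|13)=+1, (10|13)=+1; (−1)^{-1·0·6}·(+1)^0·(+1)^-1 = +1.
v=19: a=19^2·(≡10), b=19^1·(≡5) mod 19; (10|19)=-1, (5|19)=+1; (−1)^{2·1·9}·(-1)^1·(+1)^2 = -1.
v=7: a=7^1·(≡2), b=7^0·(≡3) mod 7; (2|7)=+1, (3|7)=-1; (−1)^{1·0·3}·(+1)^0·(-1)^1 = -1.
v=3: a=3^-1·(≡2), b=3^1·(≡1) mod 3; (2|3)=-1, (1|3)=+1; (−1)^{-1·1·1}·(-1)^1·(+1)^-1 = +1.
v=2: v_2(a)=-1, v_2(b)=0; units ≡ 1, 5 (mod 8); ε·ε+αω+βω = 0·0+-1·1+0·0 ≡ 1  ⇒  (a,b)_2 = -1.
v=∞: 546 > 0 and -627 < 0  ⇒  (a,b)_∞ = +1.
v=11: a=11^4·(≡8), b=11^1·(≡9) mod 11; (8|11)=-1, (9|11)=+1; (−1)^{4·1·5}·(-1)^1·(+1)^4 = -1.
|Ram(546, -627)| = 4, even; anisotropic at {2, 7, 11, 19}.

[2, 7, 11, 19]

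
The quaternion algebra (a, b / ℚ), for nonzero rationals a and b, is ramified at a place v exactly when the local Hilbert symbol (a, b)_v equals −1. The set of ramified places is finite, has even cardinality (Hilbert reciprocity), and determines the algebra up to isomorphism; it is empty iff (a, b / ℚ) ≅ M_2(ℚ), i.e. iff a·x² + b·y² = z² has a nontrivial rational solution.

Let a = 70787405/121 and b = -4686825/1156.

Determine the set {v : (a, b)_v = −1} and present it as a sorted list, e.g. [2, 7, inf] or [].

[3, 5, 11, 13, 17, 29]

(a, b) ≡ (32045, -187473) mod (ℚ^×)²; places V = {2, 3, 5, 11, 13, 17, 19, 23, 29, 47, ∞}.
(a,b)_17: α=1, u≡1; β=-2, v≡6 (mod 17); (1|17)=+1, (6|17)=-1; sign (−1)^0·+1^-2·-1^1 = -1.
(a,b)_3: α=0, u≡2; β=1, v≡2 (mod 3); (2|3)=-1, (2|3)=-1; sign (−1)^0·-1^1·-1^0 = -1.
(a,b)_47: α=2, u≡31; β=0, v≡19 (mod 47); (31|47)=-1, (19|47)=-1; sign (−1)^0·-1^0·-1^2 = +1.
(a,b)_13: α=1, u≡11; β=1, v≡9 (mod 13); (11|13)=-1, (9|13)=+1; sign (−1)^0·-1^1·+1^1 = -1.
(a,b)_2: α=0, β=-2; u≡5, v≡7 (mod 8); ε(u)ε(v)=0·1, αω(v)=0·0, βω(u)=-2·1; sum ≡ 0  ⇒  +1.
(a,b)_∞: sgn(32045)=+, sgn(-187473)=−, so +1.
(a,b)_11: α=-2, u≡7; β=1, v≡10 (mod 11); (7|11)=-1, (10|11)=-1; sign (−1)^0·-1^1·-1^-2 = -1.
(a,b)_29: α=1, u≡3; β=0, v≡12 (mod 29); (3|29)=-1, (12|29)=-1; sign (−1)^0·-1^0·-1^1 = -1.
(a,b)_23: α=0, u≡1; β=1, v≡20 (mod 23); (1|23)=+1, (20|23)=-1; sign (−1)^0·+1^1·-1^0 = +1.
(a,b)_5: α=1, u≡1; β=2, v≡2 (mod 5); (1|5)=+1, (2|5)=-1; sign (−1)^0·+1^2·-1^1 = -1.
(a,b)_19: α=0, u≡16; β=1, v≡12 (mod 19); (16|19)=+1, (12|19)=-1; sign (−1)^0·+1^1·-1^0 = +1.
(32045, -187473 / ℚ) ramifies at {3, 5, 11, 13, 17, 29}: a division algebra.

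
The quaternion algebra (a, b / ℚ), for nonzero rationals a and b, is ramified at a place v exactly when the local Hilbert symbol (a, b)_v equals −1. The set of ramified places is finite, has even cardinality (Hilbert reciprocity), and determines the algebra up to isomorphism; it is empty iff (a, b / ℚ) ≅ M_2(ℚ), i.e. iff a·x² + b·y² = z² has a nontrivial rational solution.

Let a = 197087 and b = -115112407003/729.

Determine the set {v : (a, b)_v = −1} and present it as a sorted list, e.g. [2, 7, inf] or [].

(a, b) ≡ (197087, -398312827) mod (ℚ^×)²; places V = {2, 3, 11, 17, 19, 23, 41, 43, 47, ∞}.
(a,b)_43: α=0, u≡18; β=1, v≡41 (mod 43); (18|43)=-1, (41|43)=+1; sign (−1)^0·-1^1·+1^0 = -1.
(a,b)_17: α=0, u≡6; β=2, v≡11 (mod 17); (6|17)=-1, (11|17)=-1; sign (−1)^0·-1^2·-1^0 = +1.
(a,b)_23: α=1, u≡13; β=1, v≡13 (mod 23); (13|23)=+1, (13|23)=+1; sign (−1)^1·+1^1·+1^1 = -1.
(a,b)_3: α=0, u≡2; β=-6, v≡2 (mod 3); (2|3)=-1, (2|3)=-1; sign (−1)^0·-1^-6·-1^0 = +1.
(a,b)_∞: sgn(197087)=+, sgn(-398312827)=−, so +1.
(a,b)_47: α=0, u≡16; β=1, v≡3 (mod 47); (16|47)=+1, (3|47)=+1; sign (−1)^0·+1^1·+1^0 = +1.
(a,b)_19: α=1, u≡18; β=1, v≡4 (mod 19); (18|19)=-1, (4|19)=+1; sign (−1)^1·-1^1·+1^1 = +1.
(a,b)_11: α=1, u≡9; β=1, v≡5 (mod 11); (9|11)=+1, (5|11)=+1; sign (−1)^1·+1^1·+1^1 = -1.
(a,b)_41: α=1, u≡10; β=1, v≡13 (mod 41); (10|41)=+1, (13|41)=-1; sign (−1)^0·+1^1·-1^1 = -1.
(a,b)_2: α=0, β=0; u≡7, v≡5 (mod 8); ε(u)ε(v)=1·0, αω(v)=0·1, βω(u)=0·0; sum ≡ 0  ⇒  +1.
Ram(197087, -398312827) = {11, 23, 41, 43}; no ℚ_11-point on the conic.

[11, 23, 41, 43]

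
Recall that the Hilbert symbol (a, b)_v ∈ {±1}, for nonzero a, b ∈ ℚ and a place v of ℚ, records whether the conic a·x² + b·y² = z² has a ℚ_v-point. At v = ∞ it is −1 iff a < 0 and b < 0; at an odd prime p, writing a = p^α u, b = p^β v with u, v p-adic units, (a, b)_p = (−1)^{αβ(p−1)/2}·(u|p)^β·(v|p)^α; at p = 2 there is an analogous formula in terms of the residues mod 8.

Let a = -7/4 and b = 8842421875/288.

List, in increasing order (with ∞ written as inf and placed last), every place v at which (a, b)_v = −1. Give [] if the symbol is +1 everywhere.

[5, 19]

(a, b) ≡ (-7, 1131830) mod (ℚ^×)²; places V = {2, 3, 5, 7, 19, 23, 37, ∞}.
(a,b)_23: α=0, u≡4; β=1, v≡12 (mod 23); (4|23)=+1, (12|23)=+1; sign (−1)^0·+1^1·+1^0 = +1.
(a,b)_7: α=1, u≡5; β=1, v≡2 (mod 7); (5|7)=-1, (2|7)=+1; sign (−1)^1·-1^1·+1^1 = +1.
(a,b)_2: α=-2, β=-5; u≡1, v≡3 (mod 8); ε(u)ε(v)=0·1, αω(v)=-2·1, βω(u)=-5·0; sum ≡ 0  ⇒  +1.
(a,b)_3: α=0, u≡2; β=-2, v≡2 (mod 3); (2|3)=-1, (2|3)=-1; sign (−1)^0·-1^-2·-1^0 = +1.
(a,b)_5: α=0, u≡2; β=7, v≡1 (mod 5); (2|5)=-1, (1|5)=+1; sign (−1)^0·-1^7·+1^0 = -1.
(a,b)_37: α=0, u≡26; β=1, v≡27 (mod 37); (26|37)=+1, (27|37)=+1; sign (−1)^0·+1^1·+1^0 = +1.
(a,b)_∞: sgn(-7)=−, sgn(1131830)=+, so +1.
(a,b)_19: α=0, u≡3; β=1, v≡9 (mod 19); (3|19)=-1, (9|19)=+1; sign (−1)^0·-1^1·+1^0 = -1.
Ram(-7, 1131830) = {5, 19}; no ℚ_5-point on the conic.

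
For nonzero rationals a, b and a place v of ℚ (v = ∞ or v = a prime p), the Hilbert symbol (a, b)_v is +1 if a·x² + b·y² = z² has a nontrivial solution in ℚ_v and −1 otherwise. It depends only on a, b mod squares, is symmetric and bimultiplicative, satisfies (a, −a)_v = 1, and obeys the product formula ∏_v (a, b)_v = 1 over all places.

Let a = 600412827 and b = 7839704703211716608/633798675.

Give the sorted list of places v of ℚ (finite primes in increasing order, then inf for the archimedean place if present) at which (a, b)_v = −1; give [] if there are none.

[7, 43]

Mod squares: a ≡ 3, b ≡ 42441. Check v ∈ {∞, 2, 3, 5, 7, 13, 17, 19, 43, 47}.
v=3: a=3^1·(≡1), b=3^-5·(≡2) mod 3; (1|3)=+1, (2|3)=-1; (−1)^{1·-5·1}·(+1)^-5·(-1)^1 = +1.
v=∞: 3 > 0 and 42441 > 0  ⇒  (a,b)_∞ = +1.
v=19: a=19^0·(≡2), b=19^-2·(≡12) mod 19; (2|19)=-1, (12|19)=-1; (−1)^{0·-2·9}·(-1)^-2·(-1)^0 = +1.
v=2: v_2(a)=0, v_2(b)=14; units ≡ 3, 1 (mod 8); ε·ε+αω+βω = 1·0+0·0+14·1 ≡ 0  ⇒  (a,b)_2 = +1.
v=17: a=17^0·(≡10), b=17^-2·(≡13) mod 17; (10|17)=-1, (13|17)=+1; (−1)^{0·-2·8}·(-1)^-2·(+1)^0 = +1.
v=47: a=47^2·(≡2), b=47^3·(≡5) mod 47; (2|47)=+1, (5|47)=-1; (−1)^{2·3·23}·(+1)^3·(-1)^2 = +1.
v=13: a=13^0·(≡1), b=13^2·(≡10) mod 13; (1|13)=+1, (10|13)=+1; (−1)^{0·2·6}·(+1)^2·(+1)^0 = +1.
v=43: a=43^2·(≡30), b=43^3·(≡21) mod 43; (30|43)=-1, (21|43)=+1; (−1)^{2·3·21}·(-1)^3·(+1)^2 = -1.
v=7: a=7^2·(≡5), b=7^3·(≡4) mod 7; (5|7)=-1, (4|7)=+1; (−1)^{2·3·3}·(-1)^3·(+1)^2 = -1.
v=5: a=5^0·(≡2), b=5^-2·(≡4) mod 5; (2|5)=-1, (4|5)=+1; (−1)^{0·-2·2}·(-1)^-2·(+1)^0 = +1.
|Ram(3, 42441)| = 2, even; anisotropic at {7, 43}.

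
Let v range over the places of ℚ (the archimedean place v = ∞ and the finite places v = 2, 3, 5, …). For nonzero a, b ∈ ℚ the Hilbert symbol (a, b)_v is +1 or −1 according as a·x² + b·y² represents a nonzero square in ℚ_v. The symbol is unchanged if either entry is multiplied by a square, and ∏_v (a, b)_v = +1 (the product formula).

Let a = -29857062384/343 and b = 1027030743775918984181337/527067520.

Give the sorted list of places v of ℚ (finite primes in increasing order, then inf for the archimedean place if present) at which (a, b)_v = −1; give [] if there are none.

[2, 5]

(a, b) ≡ (-11137, 57190) mod (ℚ^×)²; places V = {2, 3, 5, 7, 19, 37, 43, ∞}.
(a,b)_3: α=2, u≡2; β=4, v≡1 (mod 3); (2|3)=-1, (1|3)=+1; sign (−1)^0·-1^4·+1^2 = +1.
(a,b)_19: α=4, u≡17; β=11, v≡10 (mod 19); (17|19)=+1, (10|19)=-1; sign (−1)^0·+1^11·-1^4 = +1.
(a,b)_7: α=-3, u≡5; β=-7, v≡2 (mod 7); (5|7)=-1, (2|7)=+1; sign (−1)^1·-1^-7·+1^-3 = +1.
(a,b)_2: α=4, β=-7; u≡7, v≡3 (mod 8); ε(u)ε(v)=1·1, αω(v)=4·1, βω(u)=-7·0; sum ≡ 1  ⇒  -1.
(a,b)_37: α=1, u≡2; β=2, v≡12 (mod 37); (2|37)=-1, (12|37)=+1; sign (−1)^0·-1^2·+1^1 = +1.
(a,b)_5: α=0, u≡2; β=-1, v≡3 (mod 5); (2|5)=-1, (3|5)=-1; sign (−1)^0·-1^-1·-1^0 = -1.
(a,b)_∞: sgn(-11137)=−, sgn(57190)=+, so +1.
(a,b)_43: α=1, u≡5; β=3, v≡14 (mod 43); (5|43)=-1, (14|43)=+1; sign (−1)^1·-1^3·+1^1 = +1.
Ram(-11137, 57190) = {2, 5}; no ℚ_2-point on the conic.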